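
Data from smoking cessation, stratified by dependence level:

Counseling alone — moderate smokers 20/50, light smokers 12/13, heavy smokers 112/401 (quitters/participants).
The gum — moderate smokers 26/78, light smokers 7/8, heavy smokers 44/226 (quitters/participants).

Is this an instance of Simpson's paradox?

No

Moderate smokers: counseling alone 20/50 = 40.0%, the gum 26/78 = 33.3% → counseling alone
Light smokers: counseling alone 12/13 = 92.3%, the gum 7/8 = 87.5% → counseling alone
Heavy smokers: counseling alone 112/401 = 27.9%, the gum 44/226 = 19.5% → counseling alone
Overall: counseling alone 144/464 = 31.0%, the gum 77/312 = 24.7% → counseling alone
Counseling alone wins overall and in every dependence group — no reversal.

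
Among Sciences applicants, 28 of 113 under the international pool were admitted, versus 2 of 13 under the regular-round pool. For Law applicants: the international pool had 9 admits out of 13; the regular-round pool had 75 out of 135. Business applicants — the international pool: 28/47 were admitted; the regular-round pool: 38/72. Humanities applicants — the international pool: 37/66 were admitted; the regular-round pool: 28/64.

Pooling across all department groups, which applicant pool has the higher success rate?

Sciences: the international pool 28/113 = 24.8%, the regular-round pool 2/13 = 15.4% → the international pool
Law: the international pool 9/13 = 69.2%, the regular-round pool 75/135 = 55.6% → the international pool
Business: the international pool 28/47 = 59.6%, the regular-round pool 38/72 = 52.8% → the international pool
Humanities: the international pool 37/66 = 56.1%, the regular-round pool 28/64 = 43.8% → the international pool
Overall: the international pool 102/239 = 42.7%, the regular-round pool 143/284 = 50.4% → the regular-round pool
(The international pool wins every department group but the regular-round pool wins overall — the international pool's applicants skew toward the low-rate Sciences group.)

the regular-round pool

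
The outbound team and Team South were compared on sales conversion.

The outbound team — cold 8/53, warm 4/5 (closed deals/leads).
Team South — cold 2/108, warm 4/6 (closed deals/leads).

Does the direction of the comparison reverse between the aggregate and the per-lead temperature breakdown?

No

Cold: the outbound team 8/53 = 15.1%, Team South 2/108 = 1.9% → the outbound team
Warm: the outbound team 4/5 = 80.0%, Team South 4/6 = 66.7% → the outbound team
Overall: the outbound team 12/58 = 20.7%, Team South 6/114 = 5.3% → the outbound team
The outbound team wins overall and in every lead group — no reversal.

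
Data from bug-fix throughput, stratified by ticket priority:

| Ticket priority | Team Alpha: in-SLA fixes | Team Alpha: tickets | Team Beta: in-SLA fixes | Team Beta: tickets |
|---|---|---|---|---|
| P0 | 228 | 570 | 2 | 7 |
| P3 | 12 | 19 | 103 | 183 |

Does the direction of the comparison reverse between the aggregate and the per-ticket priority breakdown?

Yes

P0: Team Alpha 228/570 = 40.0%, Team Beta 2/7 = 28.6% → Team Alpha
P3: Team Alpha 12/19 = 63.2%, Team Beta 103/183 = 56.3% → Team Alpha
Overall: Team Alpha 240/589 = 40.7%, Team Beta 105/190 = 55.3% → Team Beta
Team Alpha wins each ticket group but Team Beta wins overall — the comparison reverses. Team Alpha's tickets skew toward P0, which has a lower base rate.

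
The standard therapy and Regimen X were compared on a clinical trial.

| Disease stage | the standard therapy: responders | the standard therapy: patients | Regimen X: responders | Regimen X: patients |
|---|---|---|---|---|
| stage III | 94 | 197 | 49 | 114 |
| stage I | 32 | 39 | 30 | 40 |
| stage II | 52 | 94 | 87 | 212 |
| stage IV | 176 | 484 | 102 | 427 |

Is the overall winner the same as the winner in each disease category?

Yes

Stage III: the standard therapy 94/197 = 47.7%, Regimen X 49/114 = 43.0% → the standard therapy
Stage I: the standard therapy 32/39 = 82.1%, Regimen X 30/40 = 75.0% → the standard therapy
Stage II: the standard therapy 52/94 = 55.3%, Regimen X 87/212 = 41.0% → the standard therapy
Stage IV: the standard therapy 176/484 = 36.4%, Regimen X 102/427 = 23.9% → the standard therapy
Overall: the standard therapy 354/814 = 43.5%, Regimen X 268/793 = 33.8% → the standard therapy
The standard therapy wins overall and in every disease group — no reversal.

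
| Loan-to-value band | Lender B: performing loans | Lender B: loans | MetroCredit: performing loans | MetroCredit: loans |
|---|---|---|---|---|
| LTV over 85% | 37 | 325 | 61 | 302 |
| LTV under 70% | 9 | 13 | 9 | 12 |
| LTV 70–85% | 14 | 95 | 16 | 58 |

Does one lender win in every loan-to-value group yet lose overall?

LTV over 85%: Lender B 37/325 = 11.4%, MetroCredit 61/302 = 20.2% → MetroCredit
LTV under 70%: Lender B 9/13 = 69.2%, MetroCredit 9/12 = 75.0% → MetroCredit
LTV 70–85%: Lender B 14/95 = 14.7%, MetroCredit 16/58 = 27.6% → MetroCredit
Overall: Lender B 60/433 = 13.9%, MetroCredit 86/372 = 23.1% → MetroCredit
MetroCredit wins overall and in every loan-to-value group — no reversal.

No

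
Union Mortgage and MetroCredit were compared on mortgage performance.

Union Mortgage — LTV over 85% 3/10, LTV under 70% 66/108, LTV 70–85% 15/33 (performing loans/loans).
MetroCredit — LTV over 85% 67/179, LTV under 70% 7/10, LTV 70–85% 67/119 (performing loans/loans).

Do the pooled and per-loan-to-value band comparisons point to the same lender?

LTV over 85%: Union Mortgage 3/10 = 30.0%, MetroCredit 67/179 = 37.4% → MetroCredit
LTV under 70%: Union Mortgage 66/108 = 61.1%, MetroCredit 7/10 = 70.0% → MetroCredit
LTV 70–85%: Union Mortgage 15/33 = 45.5%, MetroCredit 67/119 = 56.3% → MetroCredit
Overall: Union Mortgage 84/151 = 55.6%, MetroCredit 141/308 = 45.8% → Union Mortgage
MetroCredit wins each loan-to-value group but Union Mortgage wins overall — the comparison reverses. MetroCredit's loans skew toward LTV over 85%, which has a lower base rate.

No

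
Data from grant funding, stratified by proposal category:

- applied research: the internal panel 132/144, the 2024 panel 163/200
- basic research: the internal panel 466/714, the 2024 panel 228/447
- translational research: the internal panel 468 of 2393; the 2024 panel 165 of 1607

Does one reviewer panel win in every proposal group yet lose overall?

No

Applied research: the internal panel 132/144 = 91.7%, the 2024 panel 163/200 = 81.5% → the internal panel
Basic research: the internal panel 466/714 = 65.3%, the 2024 panel 228/447 = 51.0% → the internal panel
Translational research: the internal panel 468/2393 = 19.6%, the 2024 panel 165/1607 = 10.3% → the internal panel
Overall: the internal panel 1066/3251 = 32.8%, the 2024 panel 556/2254 = 24.7% → the internal panel
The internal panel wins overall and in every proposal group — no reversal.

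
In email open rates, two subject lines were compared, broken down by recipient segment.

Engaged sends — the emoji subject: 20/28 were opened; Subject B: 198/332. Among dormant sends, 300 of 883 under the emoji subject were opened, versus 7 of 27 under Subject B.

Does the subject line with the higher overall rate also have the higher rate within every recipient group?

No

Engaged: the emoji subject 20/28 = 71.4%, Subject B 198/332 = 59.6% → the emoji subject
Dormant: the emoji subject 300/883 = 34.0%, Subject B 7/27 = 25.9% → the emoji subject
Overall: the emoji subject 320/911 = 35.1%, Subject B 205/359 = 57.1% → Subject B
The emoji subject wins each recipient group but Subject B wins overall — the comparison reverses. The emoji subject's sends skew toward dormant, which has a lower base rate.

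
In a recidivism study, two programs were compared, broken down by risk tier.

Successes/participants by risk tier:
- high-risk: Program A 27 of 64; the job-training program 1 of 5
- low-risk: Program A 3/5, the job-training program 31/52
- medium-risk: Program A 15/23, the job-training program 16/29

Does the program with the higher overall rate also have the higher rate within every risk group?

High-risk: Program A 27/64 = 42.2%, the job-training program 1/5 = 20.0% → Program A
Low-risk: Program A 3/5 = 60.0%, the job-training program 31/52 = 59.6% → Program A
Medium-risk: Program A 15/23 = 65.2%, the job-training program 16/29 = 55.2% → Program A
Overall: Program A 45/92 = 48.9%, the job-training program 48/86 = 55.8% → the job-training program
Program A wins each risk group but the job-training program wins overall — the comparison reverses. Program A's participants skew toward high-risk, which has a lower base rate.

No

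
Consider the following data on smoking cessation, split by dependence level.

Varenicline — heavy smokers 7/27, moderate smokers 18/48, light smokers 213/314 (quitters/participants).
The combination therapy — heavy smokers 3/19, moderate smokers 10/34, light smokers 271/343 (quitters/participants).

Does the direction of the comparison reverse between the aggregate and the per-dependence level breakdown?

Heavy smokers: varenicline 7/27 = 25.9%, the combination therapy 3/19 = 15.8% → varenicline
Moderate smokers: varenicline 18/48 = 37.5%, the combination therapy 10/34 = 29.4% → varenicline
Light smokers: varenicline 213/314 = 67.8%, the combination therapy 271/343 = 79.0% → the combination therapy
Overall: varenicline 238/389 = 61.2%, the combination therapy 284/396 = 71.7% → the combination therapy
Neither sweeps: varenicline wins 2 of 3 groups, the combination therapy wins 1. The combination therapy wins overall but not every group — no Simpson reversal.

No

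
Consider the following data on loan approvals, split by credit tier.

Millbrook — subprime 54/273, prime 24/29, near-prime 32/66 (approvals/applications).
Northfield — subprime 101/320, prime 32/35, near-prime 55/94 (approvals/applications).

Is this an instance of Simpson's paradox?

Subprime: Millbrook 54/273 = 19.8%, Northfield 101/320 = 31.6% → Northfield
Prime: Millbrook 24/29 = 82.8%, Northfield 32/35 = 91.4% → Northfield
Near-prime: Millbrook 32/66 = 48.5%, Northfield 55/94 = 58.5% → Northfield
Overall: Millbrook 110/368 = 29.9%, Northfield 188/449 = 41.9% → Northfield
Northfield wins overall and in every credit group — no reversal.

No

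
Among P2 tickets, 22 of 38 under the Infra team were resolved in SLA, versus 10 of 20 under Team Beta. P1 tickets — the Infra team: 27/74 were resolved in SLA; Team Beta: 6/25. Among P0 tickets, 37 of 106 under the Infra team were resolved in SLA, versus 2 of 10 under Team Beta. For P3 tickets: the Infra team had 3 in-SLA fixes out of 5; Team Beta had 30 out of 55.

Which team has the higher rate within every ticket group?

the Infra team

P2: the Infra team 22/38 = 57.9%, Team Beta 10/20 = 50.0% → the Infra team
P1: the Infra team 27/74 = 36.5%, Team Beta 6/25 = 24.0% → the Infra team
P0: the Infra team 37/106 = 34.9%, Team Beta 2/10 = 20.0% → the Infra team
P3: the Infra team 3/5 = 60.0%, Team Beta 30/55 = 54.5% → the Infra team
The Infra team has the higher rate in all 4 groups.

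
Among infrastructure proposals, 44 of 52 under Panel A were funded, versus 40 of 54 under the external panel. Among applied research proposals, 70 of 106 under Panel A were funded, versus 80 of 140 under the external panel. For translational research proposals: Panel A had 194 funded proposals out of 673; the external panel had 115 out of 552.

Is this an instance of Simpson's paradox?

No

Infrastructure: Panel A 44/52 = 84.6%, the external panel 40/54 = 74.1% → Panel A
Applied research: Panel A 70/106 = 66.0%, the external panel 80/140 = 57.1% → Panel A
Translational research: Panel A 194/673 = 28.8%, the external panel 115/552 = 20.8% → Panel A
Overall: Panel A 308/831 = 37.1%, the external panel 235/746 = 31.5% → Panel A
Panel A wins overall and in every proposal group — no reversal.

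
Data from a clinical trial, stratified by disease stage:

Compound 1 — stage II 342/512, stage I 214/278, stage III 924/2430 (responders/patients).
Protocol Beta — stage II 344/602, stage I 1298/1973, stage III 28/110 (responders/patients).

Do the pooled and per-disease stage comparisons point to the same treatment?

No

Stage II: Compound 1 342/512 = 66.8%, Protocol Beta 344/602 = 57.1% → Compound 1
Stage I: Compound 1 214/278 = 77.0%, Protocol Beta 1298/1973 = 65.8% → Compound 1
Stage III: Compound 1 924/2430 = 38.0%, Protocol Beta 28/110 = 25.5% → Compound 1
Overall: Compound 1 1480/3220 = 46.0%, Protocol Beta 1670/2685 = 62.2% → Protocol Beta
Compound 1 wins each disease group but Protocol Beta wins overall — the comparison reverses. Compound 1's patients skew toward stage III, which has a lower base rate.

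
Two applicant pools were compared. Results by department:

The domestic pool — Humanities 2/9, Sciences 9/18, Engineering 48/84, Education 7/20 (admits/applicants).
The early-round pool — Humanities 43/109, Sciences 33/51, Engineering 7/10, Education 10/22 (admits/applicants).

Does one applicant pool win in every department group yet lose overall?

Humanities: the domestic pool 2/9 = 22.2%, the early-round pool 43/109 = 39.4% → the early-round pool
Sciences: the domestic pool 9/18 = 50.0%, the early-round pool 33/51 = 64.7% → the early-round pool
Engineering: the domestic pool 48/84 = 57.1%, the early-round pool 7/10 = 70.0% → the early-round pool
Education: the domestic pool 7/20 = 35.0%, the early-round pool 10/22 = 45.5% → the early-round pool
Overall: the domestic pool 66/131 = 50.4%, the early-round pool 93/192 = 48.4% → the domestic pool
The early-round pool wins each department group but the domestic pool wins overall — the comparison reverses. The early-round pool's applicants skew toward Humanities, which has a lower base rate.

Yes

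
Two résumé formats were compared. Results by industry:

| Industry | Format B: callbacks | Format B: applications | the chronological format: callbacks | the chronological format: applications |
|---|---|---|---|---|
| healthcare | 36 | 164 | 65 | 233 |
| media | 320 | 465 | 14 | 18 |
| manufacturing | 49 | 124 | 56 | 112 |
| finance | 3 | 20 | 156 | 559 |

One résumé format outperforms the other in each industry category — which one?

Healthcare: Format B 36/164 = 22.0%, the chronological format 65/233 = 27.9% → the chronological format
Media: Format B 320/465 = 68.8%, the chronological format 14/18 = 77.8% → the chronological format
Manufacturing: Format B 49/124 = 39.5%, the chronological format 56/112 = 50.0% → the chronological format
Finance: Format B 3/20 = 15.0%, the chronological format 156/559 = 27.9% → the chronological format
The chronological format has the higher rate in all 4 groups.

the chronological format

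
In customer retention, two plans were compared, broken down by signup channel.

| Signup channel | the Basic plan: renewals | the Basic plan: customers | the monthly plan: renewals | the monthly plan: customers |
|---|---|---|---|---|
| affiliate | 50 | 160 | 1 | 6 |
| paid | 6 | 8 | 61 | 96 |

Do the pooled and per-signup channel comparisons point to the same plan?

No

Affiliate: the Basic plan 50/160 = 31.2%, the monthly plan 1/6 = 16.7% → the Basic plan
Paid: the Basic plan 6/8 = 75.0%, the monthly plan 61/96 = 63.5% → the Basic plan
Overall: the Basic plan 56/168 = 33.3%, the monthly plan 62/102 = 60.8% → the monthly plan
The Basic plan wins each signup group but the monthly plan wins overall — the comparison reverses. The Basic plan's customers skew toward affiliate, which has a lower base rate.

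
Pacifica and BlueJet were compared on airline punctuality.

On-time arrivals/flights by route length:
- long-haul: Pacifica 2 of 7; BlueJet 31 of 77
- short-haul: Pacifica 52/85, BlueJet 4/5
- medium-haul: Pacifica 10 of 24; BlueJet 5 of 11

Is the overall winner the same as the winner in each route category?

No

Long-haul: Pacifica 2/7 = 28.6%, BlueJet 31/77 = 40.3% → BlueJet
Short-haul: Pacifica 52/85 = 61.2%, BlueJet 4/5 = 80.0% → BlueJet
Medium-haul: Pacifica 10/24 = 41.7%, BlueJet 5/11 = 45.5% → BlueJet
Overall: Pacifica 64/116 = 55.2%, BlueJet 40/93 = 43.0% → Pacifica
BlueJet wins each route group but Pacifica wins overall — the comparison reverses. BlueJet's flights skew toward long-haul, which has a lower base rate.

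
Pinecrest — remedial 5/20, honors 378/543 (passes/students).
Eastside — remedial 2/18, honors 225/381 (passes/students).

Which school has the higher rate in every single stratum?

Pinecrest

Remedial: Pinecrest 5/20 = 25.0%, Eastside 2/18 = 11.1% → Pinecrest
Honors: Pinecrest 378/543 = 69.6%, Eastside 225/381 = 59.1% → Pinecrest
Pinecrest has the higher rate in both groups.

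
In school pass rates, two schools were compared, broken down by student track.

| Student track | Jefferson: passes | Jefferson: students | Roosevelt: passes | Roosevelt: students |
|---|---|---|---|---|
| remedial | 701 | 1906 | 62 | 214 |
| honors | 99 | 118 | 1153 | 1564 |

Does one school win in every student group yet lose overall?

Yes

Remedial: Jefferson 701/1906 = 36.8%, Roosevelt 62/214 = 29.0% → Jefferson
Honors: Jefferson 99/118 = 83.9%, Roosevelt 1153/1564 = 73.7% → Jefferson
Overall: Jefferson 800/2024 = 39.5%, Roosevelt 1215/1778 = 68.3% → Roosevelt
Jefferson wins each student group but Roosevelt wins overall — the comparison reverses. Jefferson's students skew toward remedial, which has a lower base rate.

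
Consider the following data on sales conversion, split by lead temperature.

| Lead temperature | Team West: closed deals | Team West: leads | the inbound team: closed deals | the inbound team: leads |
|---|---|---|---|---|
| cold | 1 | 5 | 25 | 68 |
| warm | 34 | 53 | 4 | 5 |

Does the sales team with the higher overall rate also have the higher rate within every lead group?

No

Cold: Team West 1/5 = 20.0%, the inbound team 25/68 = 36.8% → the inbound team
Warm: Team West 34/53 = 64.2%, the inbound team 4/5 = 80.0% → the inbound team
Overall: Team West 35/58 = 60.3%, the inbound team 29/73 = 39.7% → Team West
The inbound team wins each lead group but Team West wins overall — the comparison reverses. The inbound team's leads skew toward cold, which has a lower base rate.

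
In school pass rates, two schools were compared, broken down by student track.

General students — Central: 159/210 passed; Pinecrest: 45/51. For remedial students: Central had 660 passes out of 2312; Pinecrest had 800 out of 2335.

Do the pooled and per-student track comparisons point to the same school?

General: Central 159/210 = 75.7%, Pinecrest 45/51 = 88.2% → Pinecrest
Remedial: Central 660/2312 = 28.5%, Pinecrest 800/2335 = 34.3% → Pinecrest
Overall: Central 819/2522 = 32.5%, Pinecrest 845/2386 = 35.4% → Pinecrest
Pinecrest wins overall and in every student group — no reversal.

Yes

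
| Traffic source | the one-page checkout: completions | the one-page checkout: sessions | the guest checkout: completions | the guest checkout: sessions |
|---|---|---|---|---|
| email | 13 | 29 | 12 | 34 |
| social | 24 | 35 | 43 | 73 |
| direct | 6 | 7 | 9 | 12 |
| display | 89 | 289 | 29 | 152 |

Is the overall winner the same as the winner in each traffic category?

Email: the one-page checkout 13/29 = 44.8%, the guest checkout 12/34 = 35.3% → the one-page checkout
Social: the one-page checkout 24/35 = 68.6%, the guest checkout 43/73 = 58.9% → the one-page checkout
Direct: the one-page checkout 6/7 = 85.7%, the guest checkout 9/12 = 75.0% → the one-page checkout
Display: the one-page checkout 89/289 = 30.8%, the guest checkout 29/152 = 19.1% → the one-page checkout
Overall: the one-page checkout 132/360 = 36.7%, the guest checkout 93/271 = 34.3% → the one-page checkout
The one-page checkout wins overall and in every traffic group — no reversal.

Yes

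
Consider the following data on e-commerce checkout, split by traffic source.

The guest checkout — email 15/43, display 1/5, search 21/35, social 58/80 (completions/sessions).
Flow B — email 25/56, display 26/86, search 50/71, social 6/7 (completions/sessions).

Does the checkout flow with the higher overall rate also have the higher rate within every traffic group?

No

Email: the guest checkout 15/43 = 34.9%, Flow B 25/56 = 44.6% → Flow B
Display: the guest checkout 1/5 = 20.0%, Flow B 26/86 = 30.2% → Flow B
Search: the guest checkout 21/35 = 60.0%, Flow B 50/71 = 70.4% → Flow B
Social: the guest checkout 58/80 = 72.5%, Flow B 6/7 = 85.7% → Flow B
Overall: the guest checkout 95/163 = 58.3%, Flow B 107/220 = 48.6% → the guest checkout
Flow B wins each traffic group but the guest checkout wins overall — the comparison reverses. Flow B's sessions skew toward display, which has a lower base rate.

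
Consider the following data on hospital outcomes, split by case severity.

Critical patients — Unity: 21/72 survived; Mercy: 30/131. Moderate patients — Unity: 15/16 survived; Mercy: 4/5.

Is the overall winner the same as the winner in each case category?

Yes

Critical: Unity 21/72 = 29.2%, Mercy 30/131 = 22.9% → Unity
Moderate: Unity 15/16 = 93.8%, Mercy 4/5 = 80.0% → Unity
Overall: Unity 36/88 = 40.9%, Mercy 34/136 = 25.0% → Unity
Unity wins overall and in every case group — no reversal.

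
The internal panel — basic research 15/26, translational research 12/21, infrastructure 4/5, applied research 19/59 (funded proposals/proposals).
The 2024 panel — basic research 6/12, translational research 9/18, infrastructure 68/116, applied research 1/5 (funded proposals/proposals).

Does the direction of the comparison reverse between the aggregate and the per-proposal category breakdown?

Yes

Basic research: the internal panel 15/26 = 57.7%, the 2024 panel 6/12 = 50.0% → the internal panel
Translational research: the internal panel 12/21 = 57.1%, the 2024 panel 9/18 = 50.0% → the internal panel
Infrastructure: the internal panel 4/5 = 80.0%, the 2024 panel 68/116 = 58.6% → the internal panel
Applied research: the internal panel 19/59 = 32.2%, the 2024 panel 1/5 = 20.0% → the internal panel
Overall: the internal panel 50/111 = 45.0%, the 2024 panel 84/151 = 55.6% → the 2024 panel
The internal panel wins each proposal group but the 2024 panel wins overall — the comparison reverses. The internal panel's proposals skew toward applied research, which has a lower base rate.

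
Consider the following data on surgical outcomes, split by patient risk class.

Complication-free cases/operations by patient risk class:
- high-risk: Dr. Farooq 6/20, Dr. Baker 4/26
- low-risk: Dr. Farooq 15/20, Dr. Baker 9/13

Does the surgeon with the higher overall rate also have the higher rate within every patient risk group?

Yes

High-risk: Dr. Farooq 6/20 = 30.0%, Dr. Baker 4/26 = 15.4% → Dr. Farooq
Low-risk: Dr. Farooq 15/20 = 75.0%, Dr. Baker 9/13 = 69.2% → Dr. Farooq
Overall: Dr. Farooq 21/40 = 52.5%, Dr. Baker 13/39 = 33.3% → Dr. Farooq
Dr. Farooq wins overall and in every patient risk group — no reversal.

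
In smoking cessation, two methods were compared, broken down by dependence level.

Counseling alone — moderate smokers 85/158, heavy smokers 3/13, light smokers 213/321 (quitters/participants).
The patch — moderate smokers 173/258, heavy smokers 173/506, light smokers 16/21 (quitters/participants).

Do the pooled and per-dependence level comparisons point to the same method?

No

Moderate smokers: counseling alone 85/158 = 53.8%, the patch 173/258 = 67.1% → the patch
Heavy smokers: counseling alone 3/13 = 23.1%, the patch 173/506 = 34.2% → the patch
Light smokers: counseling alone 213/321 = 66.4%, the patch 16/21 = 76.2% → the patch
Overall: counseling alone 301/492 = 61.2%, the patch 362/785 = 46.1% → counseling alone
The patch wins each dependence group but counseling alone wins overall — the comparison reverses. The patch's participants skew toward heavy smokers, which has a lower base rate.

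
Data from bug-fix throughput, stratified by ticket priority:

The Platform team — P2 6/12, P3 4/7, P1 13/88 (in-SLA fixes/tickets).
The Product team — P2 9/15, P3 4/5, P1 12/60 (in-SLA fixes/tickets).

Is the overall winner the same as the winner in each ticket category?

P2: the Platform team 6/12 = 50.0%, the Product team 9/15 = 60.0% → the Product team
P3: the Platform team 4/7 = 57.1%, the Product team 4/5 = 80.0% → the Product team
P1: the Platform team 13/88 = 14.8%, the Product team 12/60 = 20.0% → the Product team
Overall: the Platform team 23/107 = 21.5%, the Product team 25/80 = 31.2% → the Product team
The Product team wins overall and in every ticket group — no reversal.

Yes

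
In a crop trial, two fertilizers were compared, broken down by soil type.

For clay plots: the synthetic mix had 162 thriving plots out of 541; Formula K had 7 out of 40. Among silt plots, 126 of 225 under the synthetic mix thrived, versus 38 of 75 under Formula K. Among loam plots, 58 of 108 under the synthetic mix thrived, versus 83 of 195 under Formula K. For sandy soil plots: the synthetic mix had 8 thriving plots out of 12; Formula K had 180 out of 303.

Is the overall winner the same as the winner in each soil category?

No

Clay: the synthetic mix 162/541 = 29.9%, Formula K 7/40 = 17.5% → the synthetic mix
Silt: the synthetic mix 126/225 = 56.0%, Formula K 38/75 = 50.7% → the synthetic mix
Loam: the synthetic mix 58/108 = 53.7%, Formula K 83/195 = 42.6% → the synthetic mix
Sandy soil: the synthetic mix 8/12 = 66.7%, Formula K 180/303 = 59.4% → the synthetic mix
Overall: the synthetic mix 354/886 = 40.0%, Formula K 308/613 = 50.2% → Formula K
The synthetic mix wins each soil group but Formula K wins overall — the comparison reverses. The synthetic mix's plots skew toward clay, which has a lower base rate.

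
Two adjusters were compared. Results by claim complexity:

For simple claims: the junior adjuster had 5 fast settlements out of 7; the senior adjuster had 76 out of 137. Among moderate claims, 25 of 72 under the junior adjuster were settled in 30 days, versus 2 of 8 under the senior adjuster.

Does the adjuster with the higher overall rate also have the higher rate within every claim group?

Simple: the junior adjuster 5/7 = 71.4%, the senior adjuster 76/137 = 55.5% → the junior adjuster
Moderate: the junior adjuster 25/72 = 34.7%, the senior adjuster 2/8 = 25.0% → the junior adjuster
Overall: the junior adjuster 30/79 = 38.0%, the senior adjuster 78/145 = 53.8% → the senior adjuster
The junior adjuster wins each claim group but the senior adjuster wins overall — the comparison reverses. The junior adjuster's claims skew toward moderate, which has a lower base rate.

No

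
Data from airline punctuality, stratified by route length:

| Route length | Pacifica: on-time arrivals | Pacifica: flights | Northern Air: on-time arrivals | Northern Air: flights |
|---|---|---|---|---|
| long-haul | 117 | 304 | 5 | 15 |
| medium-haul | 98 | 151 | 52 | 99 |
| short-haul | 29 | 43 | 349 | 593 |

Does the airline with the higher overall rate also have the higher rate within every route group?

Long-haul: Pacifica 117/304 = 38.5%, Northern Air 5/15 = 33.3% → Pacifica
Medium-haul: Pacifica 98/151 = 64.9%, Northern Air 52/99 = 52.5% → Pacifica
Short-haul: Pacifica 29/43 = 67.4%, Northern Air 349/593 = 58.9% → Pacifica
Overall: Pacifica 244/498 = 49.0%, Northern Air 406/707 = 57.4% → Northern Air
Pacifica wins each route group but Northern Air wins overall — the comparison reverses. Pacifica's flights skew toward long-haul, which has a lower base rate.

No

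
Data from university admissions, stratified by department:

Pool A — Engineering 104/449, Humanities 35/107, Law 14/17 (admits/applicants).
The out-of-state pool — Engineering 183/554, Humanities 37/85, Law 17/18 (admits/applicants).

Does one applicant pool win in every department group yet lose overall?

Engineering: Pool A 104/449 = 23.2%, the out-of-state pool 183/554 = 33.0% → the out-of-state pool
Humanities: Pool A 35/107 = 32.7%, the out-of-state pool 37/85 = 43.5% → the out-of-state pool
Law: Pool A 14/17 = 82.4%, the out-of-state pool 17/18 = 94.4% → the out-of-state pool
Overall: Pool A 153/573 = 26.7%, the out-of-state pool 237/657 = 36.1% → the out-of-state pool
The out-of-state pool wins overall and in every department group — no reversal.

No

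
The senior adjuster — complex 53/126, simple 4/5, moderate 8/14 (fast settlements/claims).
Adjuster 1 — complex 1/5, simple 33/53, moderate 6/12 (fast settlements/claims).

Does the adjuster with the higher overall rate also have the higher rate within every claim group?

Complex: the senior adjuster 53/126 = 42.1%, Adjuster 1 1/5 = 20.0% → the senior adjuster
Simple: the senior adjuster 4/5 = 80.0%, Adjuster 1 33/53 = 62.3% → the senior adjuster
Moderate: the senior adjuster 8/14 = 57.1%, Adjuster 1 6/12 = 50.0% → the senior adjuster
Overall: the senior adjuster 65/145 = 44.8%, Adjuster 1 40/70 = 57.1% → Adjuster 1
The senior adjuster wins each claim group but Adjuster 1 wins overall — the comparison reverses. The senior adjuster's claims skew toward complex, which has a lower base rate.

No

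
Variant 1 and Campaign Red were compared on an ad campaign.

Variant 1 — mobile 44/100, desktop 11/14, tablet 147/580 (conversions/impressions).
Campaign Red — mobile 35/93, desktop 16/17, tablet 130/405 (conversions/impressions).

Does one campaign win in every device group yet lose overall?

Mobile: Variant 1 44/100 = 44.0%, Campaign Red 35/93 = 37.6% → Variant 1
Desktop: Variant 1 11/14 = 78.6%, Campaign Red 16/17 = 94.1% → Campaign Red
Tablet: Variant 1 147/580 = 25.3%, Campaign Red 130/405 = 32.1% → Campaign Red
Overall: Variant 1 202/694 = 29.1%, Campaign Red 181/515 = 35.1% → Campaign Red
Neither sweeps: Variant 1 wins 1 of 3 groups, Campaign Red wins 2. Campaign Red wins overall but not every group — no Simpson reversal.

No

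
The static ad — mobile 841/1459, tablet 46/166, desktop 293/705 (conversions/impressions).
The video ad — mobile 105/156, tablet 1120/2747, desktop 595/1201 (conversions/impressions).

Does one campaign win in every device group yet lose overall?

Mobile: the static ad 841/1459 = 57.6%, the video ad 105/156 = 67.3% → the video ad
Tablet: the static ad 46/166 = 27.7%, the video ad 1120/2747 = 40.8% → the video ad
Desktop: the static ad 293/705 = 41.6%, the video ad 595/1201 = 49.5% → the video ad
Overall: the static ad 1180/2330 = 50.6%, the video ad 1820/4104 = 44.3% → the static ad
The video ad wins each device group but the static ad wins overall — the comparison reverses. The video ad's impressions skew toward tablet, which has a lower base rate.

Yes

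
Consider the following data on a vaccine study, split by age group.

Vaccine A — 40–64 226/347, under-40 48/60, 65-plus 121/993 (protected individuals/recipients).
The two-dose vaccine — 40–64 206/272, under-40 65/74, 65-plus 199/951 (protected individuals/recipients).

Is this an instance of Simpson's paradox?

40–64: Vaccine A 226/347 = 65.1%, the two-dose vaccine 206/272 = 75.7% → the two-dose vaccine
Under-40: Vaccine A 48/60 = 80.0%, the two-dose vaccine 65/74 = 87.8% → the two-dose vaccine
65-plus: Vaccine A 121/993 = 12.2%, the two-dose vaccine 199/951 = 20.9% → the two-dose vaccine
Overall: Vaccine A 395/1400 = 28.2%, the two-dose vaccine 470/1297 = 36.2% → the two-dose vaccine
The two-dose vaccine wins overall and in every age group — no reversal.

No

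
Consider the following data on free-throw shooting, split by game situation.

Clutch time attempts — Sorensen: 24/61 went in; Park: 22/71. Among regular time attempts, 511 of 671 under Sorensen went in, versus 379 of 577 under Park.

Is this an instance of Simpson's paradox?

No

Clutch time: Sorensen 24/61 = 39.3%, Park 22/71 = 31.0% → Sorensen
Regular time: Sorensen 511/671 = 76.2%, Park 379/577 = 65.7% → Sorensen
Overall: Sorensen 535/732 = 73.1%, Park 401/648 = 61.9% → Sorensen
Sorensen wins overall and in every game group — no reversal.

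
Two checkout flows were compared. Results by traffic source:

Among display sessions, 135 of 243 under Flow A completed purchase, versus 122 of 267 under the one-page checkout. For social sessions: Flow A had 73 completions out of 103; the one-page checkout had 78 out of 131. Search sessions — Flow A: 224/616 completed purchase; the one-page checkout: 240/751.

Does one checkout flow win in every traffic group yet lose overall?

Display: Flow A 135/243 = 55.6%, the one-page checkout 122/267 = 45.7% → Flow A
Social: Flow A 73/103 = 70.9%, the one-page checkout 78/131 = 59.5% → Flow A
Search: Flow A 224/616 = 36.4%, the one-page checkout 240/751 = 32.0% → Flow A
Overall: Flow A 432/962 = 44.9%, the one-page checkout 440/1149 = 38.3% → Flow A
Flow A wins overall and in every traffic group — no reversal.

No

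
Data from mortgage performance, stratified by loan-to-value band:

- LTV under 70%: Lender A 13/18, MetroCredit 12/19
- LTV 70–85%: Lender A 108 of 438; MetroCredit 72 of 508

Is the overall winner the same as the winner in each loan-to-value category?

LTV under 70%: Lender A 13/18 = 72.2%, MetroCredit 12/19 = 63.2% → Lender A
LTV 70–85%: Lender A 108/438 = 24.7%, MetroCredit 72/508 = 14.2% → Lender A
Overall: Lender A 121/456 = 26.5%, MetroCredit 84/527 = 15.9% → Lender A
Lender A wins overall and in every loan-to-value group — no reversal.

Yes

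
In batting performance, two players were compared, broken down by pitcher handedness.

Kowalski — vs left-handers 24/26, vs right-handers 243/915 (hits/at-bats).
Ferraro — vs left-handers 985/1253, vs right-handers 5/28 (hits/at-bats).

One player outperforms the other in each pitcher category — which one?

Vs left-handers: Kowalski 24/26 = 92.3%, Ferraro 985/1253 = 78.6% → Kowalski
Vs right-handers: Kowalski 243/915 = 26.6%, Ferraro 5/28 = 17.9% → Kowalski
Kowalski has the higher rate in both groups.

Kowalski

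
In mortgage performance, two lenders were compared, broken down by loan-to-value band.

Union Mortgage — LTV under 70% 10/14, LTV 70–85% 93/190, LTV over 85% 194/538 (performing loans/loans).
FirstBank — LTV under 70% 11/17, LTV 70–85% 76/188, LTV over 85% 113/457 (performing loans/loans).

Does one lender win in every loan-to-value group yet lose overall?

No

LTV under 70%: Union Mortgage 10/14 = 71.4%, FirstBank 11/17 = 64.7% → Union Mortgage
LTV 70–85%: Union Mortgage 93/190 = 48.9%, FirstBank 76/188 = 40.4% → Union Mortgage
LTV over 85%: Union Mortgage 194/538 = 36.1%, FirstBank 113/457 = 24.7% → Union Mortgage
Overall: Union Mortgage 297/742 = 40.0%, FirstBank 200/662 = 30.2% → Union Mortgage
Union Mortgage wins overall and in every loan-to-value group — no reversal.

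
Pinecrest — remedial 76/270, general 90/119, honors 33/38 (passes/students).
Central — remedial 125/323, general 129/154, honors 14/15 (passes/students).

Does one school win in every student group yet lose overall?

No

Remedial: Pinecrest 76/270 = 28.1%, Central 125/323 = 38.7% → Central
General: Pinecrest 90/119 = 75.6%, Central 129/154 = 83.8% → Central
Honors: Pinecrest 33/38 = 86.8%, Central 14/15 = 93.3% → Central
Overall: Pinecrest 199/427 = 46.6%, Central 268/492 = 54.5% → Central
Central wins overall and in every student group — no reversal.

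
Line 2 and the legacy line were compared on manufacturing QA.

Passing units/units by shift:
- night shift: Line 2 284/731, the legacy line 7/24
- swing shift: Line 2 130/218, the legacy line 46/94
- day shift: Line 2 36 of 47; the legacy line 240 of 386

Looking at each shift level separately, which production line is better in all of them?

Night shift: Line 2 284/731 = 38.9%, the legacy line 7/24 = 29.2% → Line 2
Swing shift: Line 2 130/218 = 59.6%, the legacy line 46/94 = 48.9% → Line 2
Day shift: Line 2 36/47 = 76.6%, the legacy line 240/386 = 62.2% → Line 2
Line 2 has the higher rate in all 3 groups.

Line 2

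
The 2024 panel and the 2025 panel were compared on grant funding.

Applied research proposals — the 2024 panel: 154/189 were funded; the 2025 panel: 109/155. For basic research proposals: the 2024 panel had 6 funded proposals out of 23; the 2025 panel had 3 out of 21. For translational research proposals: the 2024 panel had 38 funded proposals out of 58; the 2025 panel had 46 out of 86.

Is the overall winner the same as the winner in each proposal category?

Applied research: the 2024 panel 154/189 = 81.5%, the 2025 panel 109/155 = 70.3% → the 2024 panel
Basic research: the 2024 panel 6/23 = 26.1%, the 2025 panel 3/21 = 14.3% → the 2024 panel
Translational research: the 2024 panel 38/58 = 65.5%, the 2025 panel 46/86 = 53.5% → the 2024 panel
Overall: the 2024 panel 198/270 = 73.3%, the 2025 panel 158/262 = 60.3% → the 2024 panel
The 2024 panel wins overall and in every proposal group — no reversal.

Yes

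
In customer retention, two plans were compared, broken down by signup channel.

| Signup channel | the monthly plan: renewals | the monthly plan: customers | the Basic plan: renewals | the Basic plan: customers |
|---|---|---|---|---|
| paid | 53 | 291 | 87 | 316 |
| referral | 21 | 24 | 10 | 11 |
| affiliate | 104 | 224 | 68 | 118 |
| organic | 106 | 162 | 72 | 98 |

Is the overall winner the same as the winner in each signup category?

Paid: the monthly plan 53/291 = 18.2%, the Basic plan 87/316 = 27.5% → the Basic plan
Referral: the monthly plan 21/24 = 87.5%, the Basic plan 10/11 = 90.9% → the Basic plan
Affiliate: the monthly plan 104/224 = 46.4%, the Basic plan 68/118 = 57.6% → the Basic plan
Organic: the monthly plan 106/162 = 65.4%, the Basic plan 72/98 = 73.5% → the Basic plan
Overall: the monthly plan 284/701 = 40.5%, the Basic plan 237/543 = 43.6% → the Basic plan
The Basic plan wins overall and in every signup group — no reversal.

Yes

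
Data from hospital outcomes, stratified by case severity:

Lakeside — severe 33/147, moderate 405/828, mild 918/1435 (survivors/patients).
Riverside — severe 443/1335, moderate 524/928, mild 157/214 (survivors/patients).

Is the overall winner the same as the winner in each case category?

Severe: Lakeside 33/147 = 22.4%, Riverside 443/1335 = 33.2% → Riverside
Moderate: Lakeside 405/828 = 48.9%, Riverside 524/928 = 56.5% → Riverside
Mild: Lakeside 918/1435 = 64.0%, Riverside 157/214 = 73.4% → Riverside
Overall: Lakeside 1356/2410 = 56.3%, Riverside 1124/2477 = 45.4% → Lakeside
Riverside wins each case group but Lakeside wins overall — the comparison reverses. Riverside's patients skew toward severe, which has a lower base rate.

No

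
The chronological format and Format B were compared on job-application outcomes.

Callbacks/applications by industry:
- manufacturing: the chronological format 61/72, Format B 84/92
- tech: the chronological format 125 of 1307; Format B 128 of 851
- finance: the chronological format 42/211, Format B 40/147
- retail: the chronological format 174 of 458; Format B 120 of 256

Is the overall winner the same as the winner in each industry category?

Yes

Manufacturing: the chronological format 61/72 = 84.7%, Format B 84/92 = 91.3% → Format B
Tech: the chronological format 125/1307 = 9.6%, Format B 128/851 = 15.0% → Format B
Finance: the chronological format 42/211 = 19.9%, Format B 40/147 = 27.2% → Format B
Retail: the chronological format 174/458 = 38.0%, Format B 120/256 = 46.9% → Format B
Overall: the chronological format 402/2048 = 19.6%, Format B 372/1346 = 27.6% → Format B
Format B wins overall and in every industry group — no reversal.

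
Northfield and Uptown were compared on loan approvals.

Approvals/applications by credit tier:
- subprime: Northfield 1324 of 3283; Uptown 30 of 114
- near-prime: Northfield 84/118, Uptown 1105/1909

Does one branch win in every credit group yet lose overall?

Yes

Subprime: Northfield 1324/3283 = 40.3%, Uptown 30/114 = 26.3% → Northfield
Near-prime: Northfield 84/118 = 71.2%, Uptown 1105/1909 = 57.9% → Northfield
Overall: Northfield 1408/3401 = 41.4%, Uptown 1135/2023 = 56.1% → Uptown
Northfield wins each credit group but Uptown wins overall — the comparison reverses. Northfield's applications skew toward subprime, which has a lower base rate.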